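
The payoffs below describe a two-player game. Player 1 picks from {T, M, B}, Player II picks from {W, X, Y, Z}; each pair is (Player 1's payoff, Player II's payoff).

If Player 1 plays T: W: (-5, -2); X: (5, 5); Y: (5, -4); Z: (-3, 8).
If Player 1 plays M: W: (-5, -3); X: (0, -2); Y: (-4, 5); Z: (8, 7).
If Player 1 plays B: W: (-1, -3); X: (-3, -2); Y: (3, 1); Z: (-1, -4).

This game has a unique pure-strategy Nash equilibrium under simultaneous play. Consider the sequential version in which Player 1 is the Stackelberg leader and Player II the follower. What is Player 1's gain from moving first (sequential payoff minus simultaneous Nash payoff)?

0

Backward induction with Player 1 moving first.
- T → Player II plays Z (best of -2, 5, -4, 8); Player 1 gets -3.
- M → Player II plays Z (best of -3, -2, 5, 7); Player 1 gets 8.
- B → Player II plays Y (best of -3, -2, 1, -4); Player 1 gets 3.
Among -3, 8, 3, the best is 8 at M. Subgame-perfect outcome: (M, Z) with payoffs (8, 7).
For the simultaneous game, intersect best replies.
Player 1's best replies: W→B; X→T; Y→T; Z→M.
Player II's best replies: T→Z; M→Z; B→Y.
The unique mutual best reply is (M, Z), giving (8, 7).
Player 1's commitment gain: 8 − 8 = 0.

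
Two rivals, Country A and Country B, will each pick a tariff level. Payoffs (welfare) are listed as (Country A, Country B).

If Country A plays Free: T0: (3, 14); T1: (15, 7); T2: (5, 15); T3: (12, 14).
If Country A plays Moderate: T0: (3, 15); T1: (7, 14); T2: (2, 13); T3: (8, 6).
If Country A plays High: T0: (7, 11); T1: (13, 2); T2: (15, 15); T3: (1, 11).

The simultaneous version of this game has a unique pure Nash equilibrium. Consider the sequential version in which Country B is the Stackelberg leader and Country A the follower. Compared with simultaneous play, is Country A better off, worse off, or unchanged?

Backward induction with Country B moving first.
- T0 → Country A plays High (best of 3, 3, 7); Country B gets 11.
- T1 → Country A plays Free (best of 15, 7, 13); Country B gets 7.
- T2 → Country A plays High (best of 5, 2, 15); Country B gets 15.
- T3 → Country A plays Free (best of 12, 8, 1); Country B gets 14.
Among 11, 7, 15, 14, the best is 15 at T2. Subgame-perfect outcome: (High, T2) with payoffs (15, 15).
For the simultaneous game, intersect best replies.
Country A's best replies: T0→High; T1→Free; T2→High; T3→Free.
Country B's best replies: Free→T2; Moderate→T0; High→T2.
The unique mutual best reply is (High, T2), giving (15, 15).
Country A earns 15 sequentially versus 15 at the Nash outcome: unchanged.

unchanged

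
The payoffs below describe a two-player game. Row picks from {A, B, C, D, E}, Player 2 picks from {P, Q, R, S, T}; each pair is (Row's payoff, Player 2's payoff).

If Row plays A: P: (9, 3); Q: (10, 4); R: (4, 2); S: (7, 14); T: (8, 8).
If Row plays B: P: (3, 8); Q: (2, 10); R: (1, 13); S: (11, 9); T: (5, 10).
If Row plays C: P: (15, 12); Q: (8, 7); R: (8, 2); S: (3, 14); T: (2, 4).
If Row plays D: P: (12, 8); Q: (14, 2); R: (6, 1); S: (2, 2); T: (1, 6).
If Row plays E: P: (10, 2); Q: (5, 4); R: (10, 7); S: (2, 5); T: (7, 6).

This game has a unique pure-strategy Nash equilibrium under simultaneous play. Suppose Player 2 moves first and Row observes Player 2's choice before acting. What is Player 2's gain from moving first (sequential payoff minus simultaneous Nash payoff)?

5

Work backward from Row's decision.
- P → Row plays C (best of 9, 3, 15, 12, 10); Player 2 gets 12.
- Q → Row plays D (best of 10, 2, 8, 14, 5); Player 2 gets 2.
- R → Row plays E (best of 4, 1, 8, 6, 10); Player 2 gets 7.
- S → Row plays B (best of 7, 11, 3, 2, 2); Player 2 gets 9.
- T → Row plays A (best of 8, 5, 2, 1, 7); Player 2 gets 8.
Among 12, 2, 7, 9, 8, the best is 12 at P. Subgame-perfect outcome: (C, P) with payoffs (15, 12).
For the simultaneous game, intersect best replies.
Row's best replies: P→C; Q→D; R→E; S→B; T→A.
Player 2's best replies: A→S; B→R; C→S; D→P; E→R.
Only (E, R) has each player best-responding; Nash payoffs (10, 7).
Player 2's commitment gain: 12 − 7 = 5.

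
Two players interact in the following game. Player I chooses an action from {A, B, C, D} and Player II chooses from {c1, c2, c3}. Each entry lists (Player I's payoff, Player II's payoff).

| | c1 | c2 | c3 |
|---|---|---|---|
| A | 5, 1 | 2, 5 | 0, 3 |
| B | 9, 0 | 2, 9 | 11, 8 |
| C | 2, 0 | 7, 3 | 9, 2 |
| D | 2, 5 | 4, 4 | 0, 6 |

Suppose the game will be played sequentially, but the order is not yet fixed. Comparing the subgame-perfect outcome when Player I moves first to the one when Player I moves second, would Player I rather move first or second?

If Player I leads: Player II's best replies are A→c2, B→c2, C→c2, D→c3; Player I's induced payoffs 2, 2, 7, 0; outcome (C, c2), payoffs (7, 3).
If Player II leads: Player I's best replies are c1→B, c2→C, c3→B; Player II's induced payoffs 0, 3, 8; outcome (B, c3), payoffs (11, 8).
Player I gets 7 moving first and 11 moving second, so Player I prefers to move second.

second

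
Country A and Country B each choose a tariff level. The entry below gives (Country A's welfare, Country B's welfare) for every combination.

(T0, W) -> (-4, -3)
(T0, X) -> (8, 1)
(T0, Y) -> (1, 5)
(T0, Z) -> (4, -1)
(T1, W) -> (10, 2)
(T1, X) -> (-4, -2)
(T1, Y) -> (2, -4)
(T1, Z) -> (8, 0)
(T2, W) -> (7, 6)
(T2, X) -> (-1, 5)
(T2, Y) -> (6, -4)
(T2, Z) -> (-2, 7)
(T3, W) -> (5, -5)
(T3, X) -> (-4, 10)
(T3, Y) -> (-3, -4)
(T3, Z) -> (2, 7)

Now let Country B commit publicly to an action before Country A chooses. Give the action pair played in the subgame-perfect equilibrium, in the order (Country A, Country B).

(T1, W)

Country A best-responds to each possible Country B move:
- W: BR = T1, leader payoff 2.
- X: BR = T0, leader payoff 1.
- Y: BR = T2, leader payoff -4.
- Z: BR = T1, leader payoff 0.
Country B's induced payoffs are 2, 1, -4, 0, so Country B commits to W. Subgame-perfect outcome: (T1, W) with payoffs (10, 2).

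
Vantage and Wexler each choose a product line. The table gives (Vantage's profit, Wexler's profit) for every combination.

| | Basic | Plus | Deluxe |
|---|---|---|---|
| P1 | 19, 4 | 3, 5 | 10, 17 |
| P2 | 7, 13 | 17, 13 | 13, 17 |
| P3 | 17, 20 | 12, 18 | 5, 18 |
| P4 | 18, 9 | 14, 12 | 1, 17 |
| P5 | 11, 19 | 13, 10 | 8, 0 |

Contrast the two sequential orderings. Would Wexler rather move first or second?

If Vantage leads: Wexler's best replies are P1→Deluxe, P2→Deluxe, P3→Basic, P4→Deluxe, P5→Basic; Vantage's induced payoffs 10, 13, 17, 1, 11; outcome (P3, Basic), payoffs (17, 20).
If Wexler leads: Vantage's best replies are Basic→P1, Plus→P2, Deluxe→P2; Wexler's induced payoffs 4, 13, 17; outcome (P2, Deluxe), payoffs (13, 17).
Wexler gets 17 moving first and 20 moving second, so Wexler prefers to move second.

second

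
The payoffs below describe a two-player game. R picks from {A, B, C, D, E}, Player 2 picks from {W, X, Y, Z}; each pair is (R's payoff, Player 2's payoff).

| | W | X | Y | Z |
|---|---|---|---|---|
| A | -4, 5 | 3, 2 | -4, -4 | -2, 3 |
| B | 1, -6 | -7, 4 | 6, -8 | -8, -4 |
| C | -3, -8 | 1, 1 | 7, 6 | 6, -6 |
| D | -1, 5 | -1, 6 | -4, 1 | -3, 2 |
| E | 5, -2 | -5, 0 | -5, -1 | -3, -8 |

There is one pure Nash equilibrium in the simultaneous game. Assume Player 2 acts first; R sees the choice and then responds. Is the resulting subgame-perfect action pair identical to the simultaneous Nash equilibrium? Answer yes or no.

R best-responds to each possible Player 2 move:
- W: R compares -4, 1, -3, -1, 5 and picks E; Player 2 would get -2.
- X: R compares 3, -7, 1, -1, -5 and picks A; Player 2 would get 2.
- Y: R compares -4, 6, 7, -4, -5 and picks C; Player 2 would get 6.
- Z: R compares -2, -8, 6, -3, -3 and picks C; Player 2 would get -6.
Player 2's induced payoffs are -2, 2, 6, -6, so Player 2 commits to Y. Subgame-perfect outcome: (C, Y) with payoffs (7, 6).
Now find the simultaneous Nash equilibrium.
R's best replies: W→E; X→A; Y→C; Z→C.
Player 2's best replies: A→W; B→X; C→Y; D→X; E→X.
Only (C, Y) has each player best-responding; Nash payoffs (7, 6).
Sequential outcome (C, Y) coincides with the Nash profile (C, Y).

yes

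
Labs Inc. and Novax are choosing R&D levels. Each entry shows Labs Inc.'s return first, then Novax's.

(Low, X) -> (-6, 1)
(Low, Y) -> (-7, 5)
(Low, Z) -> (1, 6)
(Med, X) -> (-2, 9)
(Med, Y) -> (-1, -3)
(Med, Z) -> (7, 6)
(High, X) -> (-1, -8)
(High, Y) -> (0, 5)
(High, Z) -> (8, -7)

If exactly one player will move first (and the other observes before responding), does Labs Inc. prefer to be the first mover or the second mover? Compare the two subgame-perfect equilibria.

If Labs Inc. leads: Novax's best replies are Low→Z, Med→X, High→Y; Labs Inc.'s induced payoffs 1, -2, 0; outcome (Low, Z), payoffs (1, 6).
If Novax leads: Labs Inc.'s best replies are X→High, Y→High, Z→High; Novax's induced payoffs -8, 5, -7; outcome (High, Y), payoffs (0, 5).
Labs Inc. gets 1 moving first and 0 moving second, so Labs Inc. prefers to move first.

first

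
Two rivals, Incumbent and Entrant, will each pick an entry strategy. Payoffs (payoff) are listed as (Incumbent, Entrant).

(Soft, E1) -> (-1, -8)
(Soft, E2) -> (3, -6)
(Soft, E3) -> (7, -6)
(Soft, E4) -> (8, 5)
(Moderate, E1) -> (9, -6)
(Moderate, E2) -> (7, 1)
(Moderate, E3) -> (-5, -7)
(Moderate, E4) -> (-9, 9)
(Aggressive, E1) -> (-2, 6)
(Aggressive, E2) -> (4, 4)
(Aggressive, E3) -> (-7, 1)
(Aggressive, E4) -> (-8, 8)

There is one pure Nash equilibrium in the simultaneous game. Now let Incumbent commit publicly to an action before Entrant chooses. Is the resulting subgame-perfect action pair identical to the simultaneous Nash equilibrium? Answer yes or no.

yes

Work backward from Entrant's decision.
- Soft → Entrant plays E4 (best of -8, -6, -6, 5); Incumbent gets 8.
- Moderate → Entrant plays E4 (best of -6, 1, -7, 9); Incumbent gets -9.
- Aggressive → Entrant plays E4 (best of 6, 4, 1, 8); Incumbent gets -8.
Maximizing over 8, -9, -8, Incumbent chooses Soft. Subgame-perfect outcome: (Soft, E4) with payoffs (8, 5).
Now find the simultaneous Nash equilibrium.
Incumbent's best replies: E1→Moderate; E2→Moderate; E3→Soft; E4→Soft.
Entrant's best replies: Soft→E4; Moderate→E4; Aggressive→E4.
The unique mutual best reply is (Soft, E4), giving (8, 5).
Sequential outcome (Soft, E4) coincides with the Nash profile (Soft, E4).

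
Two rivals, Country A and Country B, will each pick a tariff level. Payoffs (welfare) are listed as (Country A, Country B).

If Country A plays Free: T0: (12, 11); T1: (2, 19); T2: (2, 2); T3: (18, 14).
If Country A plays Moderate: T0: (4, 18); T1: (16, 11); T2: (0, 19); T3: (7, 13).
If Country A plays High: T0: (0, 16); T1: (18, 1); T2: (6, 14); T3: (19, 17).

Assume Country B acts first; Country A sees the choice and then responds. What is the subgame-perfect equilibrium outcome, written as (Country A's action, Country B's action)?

(High, T3)

Country A best-responds to each possible Country B move:
- T0: BR = Free, leader payoff 11.
- T1: BR = High, leader payoff 1.
- T2: BR = High, leader payoff 14.
- T3: BR = High, leader payoff 17.
Maximizing over 11, 1, 14, 17, Country B chooses T3. Subgame-perfect outcome: (High, T3) with payoffs (19, 17).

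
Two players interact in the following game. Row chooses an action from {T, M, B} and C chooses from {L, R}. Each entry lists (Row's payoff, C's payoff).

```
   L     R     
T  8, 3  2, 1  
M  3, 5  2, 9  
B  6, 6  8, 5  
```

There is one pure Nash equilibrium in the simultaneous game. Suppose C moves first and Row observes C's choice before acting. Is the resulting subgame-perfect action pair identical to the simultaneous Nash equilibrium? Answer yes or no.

Row best-responds to each possible C move:
- L: Row compares 8, 3, 6 and picks T; C would get 3.
- R: Row compares 2, 2, 8 and picks B; C would get 5.
Maximizing over 3, 5, C chooses R. Subgame-perfect outcome: (B, R) with payoffs (8, 5).
For the simultaneous game, intersect best replies.
Row's best replies: L→T; R→B.
C's best replies: T→L; M→R; B→L.
Only (T, L) has each player best-responding; Nash payoffs (8, 3).
Sequential outcome (B, R) differs from the Nash profile (T, L).

no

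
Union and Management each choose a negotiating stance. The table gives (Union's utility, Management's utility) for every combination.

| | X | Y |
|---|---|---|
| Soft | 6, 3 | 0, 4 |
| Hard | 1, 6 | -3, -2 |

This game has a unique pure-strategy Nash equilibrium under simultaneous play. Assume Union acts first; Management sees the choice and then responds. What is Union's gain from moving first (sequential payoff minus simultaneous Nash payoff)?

Management best-responds to each possible Union move:
- Soft: BR = Y, leader payoff 0.
- Hard: BR = X, leader payoff 1.
Union's induced payoffs are 0, 1, so Union commits to Hard. Subgame-perfect outcome: (Hard, X) with payoffs (1, 6).
Under simultaneous play:
Union's best replies: X→Soft; Y→Soft.
Management's best replies: Soft→Y; Hard→X.
The unique mutual best reply is (Soft, Y), giving (0, 4).
Union's commitment gain: 1 − 0 = 1.

1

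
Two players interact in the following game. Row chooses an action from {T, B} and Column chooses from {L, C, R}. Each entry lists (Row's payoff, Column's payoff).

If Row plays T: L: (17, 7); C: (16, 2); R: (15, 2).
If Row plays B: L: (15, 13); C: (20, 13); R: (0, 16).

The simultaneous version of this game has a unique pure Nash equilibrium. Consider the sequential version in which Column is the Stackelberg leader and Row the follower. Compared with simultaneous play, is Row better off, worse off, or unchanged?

better off

Solve by backward induction (Column leads).
- L → Row plays T (best of 17, 15); Column gets 7.
- C → Row plays B (best of 16, 20); Column gets 13.
- R → Row plays T (best of 15, 0); Column gets 2.
Among 7, 13, 2, the best is 13 at C. Subgame-perfect outcome: (B, C) with payoffs (20, 13).
Now find the simultaneous Nash equilibrium.
Row's best replies: L→T; C→B; R→T.
Column's best replies: T→L; B→R.
The unique mutual best reply is (T, L), giving (17, 7).
Row earns 20 sequentially versus 17 at the Nash outcome: better off.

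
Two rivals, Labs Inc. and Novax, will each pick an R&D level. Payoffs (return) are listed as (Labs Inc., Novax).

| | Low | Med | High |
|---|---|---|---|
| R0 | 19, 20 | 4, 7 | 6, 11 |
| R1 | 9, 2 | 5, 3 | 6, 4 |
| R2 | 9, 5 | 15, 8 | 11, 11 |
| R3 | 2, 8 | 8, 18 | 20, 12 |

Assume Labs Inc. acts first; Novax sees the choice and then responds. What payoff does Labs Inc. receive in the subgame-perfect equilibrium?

19

Solve by backward induction (Labs Inc. leads).
- R0 → Novax plays Low (best of 20, 7, 11); Labs Inc. gets 19.
- R1 → Novax plays High (best of 2, 3, 4); Labs Inc. gets 6.
- R2 → Novax plays High (best of 5, 8, 11); Labs Inc. gets 11.
- R3 → Novax plays Med (best of 8, 18, 12); Labs Inc. gets 8.
Labs Inc.'s induced payoffs are 19, 6, 11, 8, so Labs Inc. commits to R0. Subgame-perfect outcome: (R0, Low) with payoffs (19, 20).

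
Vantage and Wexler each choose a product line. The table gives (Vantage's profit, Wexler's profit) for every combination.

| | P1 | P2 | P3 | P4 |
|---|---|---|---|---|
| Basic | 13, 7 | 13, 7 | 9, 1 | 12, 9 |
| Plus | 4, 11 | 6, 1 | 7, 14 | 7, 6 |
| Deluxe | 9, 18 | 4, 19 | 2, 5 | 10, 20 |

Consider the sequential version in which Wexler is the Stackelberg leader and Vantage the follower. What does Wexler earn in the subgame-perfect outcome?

Solve by backward induction (Wexler leads).
- P1: BR = Basic, leader payoff 7.
- P2: BR = Basic, leader payoff 7.
- P3: BR = Basic, leader payoff 1.
- P4: BR = Basic, leader payoff 9.
Among 7, 7, 1, 9, the best is 9 at P4. Subgame-perfect outcome: (Basic, P4) with payoffs (12, 9).

9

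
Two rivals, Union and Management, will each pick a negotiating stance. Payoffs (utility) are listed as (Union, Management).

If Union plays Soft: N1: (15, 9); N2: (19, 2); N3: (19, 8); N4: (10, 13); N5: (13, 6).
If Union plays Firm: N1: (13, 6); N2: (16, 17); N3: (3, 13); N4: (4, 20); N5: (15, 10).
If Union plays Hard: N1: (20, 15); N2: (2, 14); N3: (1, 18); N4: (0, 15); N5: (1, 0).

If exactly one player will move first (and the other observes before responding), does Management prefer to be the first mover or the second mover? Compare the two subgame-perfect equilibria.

first

If Union leads: Management's best replies are Soft→N4, Firm→N4, Hard→N3; Union's induced payoffs 10, 4, 1; outcome (Soft, N4), payoffs (10, 13).
If Management leads: Union's best replies are N1→Hard, N2→Soft, N3→Soft, N4→Soft, N5→Firm; Management's induced payoffs 15, 2, 8, 13, 10; outcome (Hard, N1), payoffs (20, 15).
Management gets 15 moving first and 13 moving second, so Management prefers to move first.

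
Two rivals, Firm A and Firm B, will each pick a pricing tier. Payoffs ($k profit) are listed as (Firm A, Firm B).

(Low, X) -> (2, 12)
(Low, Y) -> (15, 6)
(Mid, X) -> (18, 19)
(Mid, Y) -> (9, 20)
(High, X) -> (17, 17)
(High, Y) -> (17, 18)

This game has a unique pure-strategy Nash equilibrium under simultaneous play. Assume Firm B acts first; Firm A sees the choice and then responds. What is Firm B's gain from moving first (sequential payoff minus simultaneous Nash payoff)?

1

Solve by backward induction (Firm B leads).
- X: BR = Mid, leader payoff 19.
- Y: BR = High, leader payoff 18.
Among 19, 18, the best is 19 at X. Subgame-perfect outcome: (Mid, X) with payoffs (18, 19).
For the simultaneous game, intersect best replies.
Firm A's best replies: X→Mid; Y→High.
Firm B's best replies: Low→X; Mid→Y; High→Y.
The unique mutual best reply is (High, Y), giving (17, 18).
Firm B's commitment gain: 19 − 18 = 1.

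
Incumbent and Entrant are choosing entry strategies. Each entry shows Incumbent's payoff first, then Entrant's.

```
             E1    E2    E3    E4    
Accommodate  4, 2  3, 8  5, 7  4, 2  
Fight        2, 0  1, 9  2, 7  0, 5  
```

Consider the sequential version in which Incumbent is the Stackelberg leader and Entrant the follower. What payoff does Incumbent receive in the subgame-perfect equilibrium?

3

Backward induction with Incumbent moving first.
- Accommodate: Entrant compares 2, 8, 7, 2 and picks E2; Incumbent would get 3.
- Fight: Entrant compares 0, 9, 7, 5 and picks E2; Incumbent would get 1.
Among 3, 1, the best is 3 at Accommodate. Subgame-perfect outcome: (Accommodate, E2) with payoffs (3, 8).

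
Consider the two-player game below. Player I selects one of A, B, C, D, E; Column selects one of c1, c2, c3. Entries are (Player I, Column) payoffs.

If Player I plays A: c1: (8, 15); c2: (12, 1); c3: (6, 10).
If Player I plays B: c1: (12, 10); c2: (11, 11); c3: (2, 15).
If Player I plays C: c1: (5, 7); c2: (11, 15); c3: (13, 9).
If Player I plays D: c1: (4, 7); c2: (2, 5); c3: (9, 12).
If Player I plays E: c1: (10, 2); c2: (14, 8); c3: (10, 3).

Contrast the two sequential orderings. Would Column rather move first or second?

first

If Player I leads: Column's best replies are A→c1, B→c3, C→c2, D→c3, E→c2; Player I's induced payoffs 8, 2, 11, 9, 14; outcome (E, c2), payoffs (14, 8).
If Column leads: Player I's best replies are c1→B, c2→E, c3→C; Column's induced payoffs 10, 8, 9; outcome (B, c1), payoffs (12, 10).
Column gets 10 moving first and 8 moving second, so Column prefers to move first.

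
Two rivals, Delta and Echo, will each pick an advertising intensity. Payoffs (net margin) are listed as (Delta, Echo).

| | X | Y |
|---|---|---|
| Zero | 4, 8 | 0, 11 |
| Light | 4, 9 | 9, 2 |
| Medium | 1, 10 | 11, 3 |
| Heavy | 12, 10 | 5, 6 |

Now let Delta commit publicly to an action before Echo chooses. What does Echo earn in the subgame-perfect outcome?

10

Echo best-responds to each possible Delta move:
- Zero: Echo compares 8, 11 and picks Y; Delta would get 0.
- Light: Echo compares 9, 2 and picks X; Delta would get 4.
- Medium: Echo compares 10, 3 and picks X; Delta would get 1.
- Heavy: Echo compares 10, 6 and picks X; Delta would get 12.
Among 0, 4, 1, 12, the best is 12 at Heavy. Subgame-perfect outcome: (Heavy, X) with payoffs (12, 10).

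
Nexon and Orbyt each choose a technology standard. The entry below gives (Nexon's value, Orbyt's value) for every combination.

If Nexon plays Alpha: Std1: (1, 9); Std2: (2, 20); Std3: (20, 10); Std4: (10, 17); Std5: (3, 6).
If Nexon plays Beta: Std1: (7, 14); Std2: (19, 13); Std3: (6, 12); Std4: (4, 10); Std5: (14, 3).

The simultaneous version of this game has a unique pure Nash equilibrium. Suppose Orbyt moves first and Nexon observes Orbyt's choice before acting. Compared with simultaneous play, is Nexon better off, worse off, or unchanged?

Solve by backward induction (Orbyt leads).
- Std1: Nexon compares 1, 7 and picks Beta; Orbyt would get 14.
- Std2: Nexon compares 2, 19 and picks Beta; Orbyt would get 13.
- Std3: Nexon compares 20, 6 and picks Alpha; Orbyt would get 10.
- Std4: Nexon compares 10, 4 and picks Alpha; Orbyt would get 17.
- Std5: Nexon compares 3, 14 and picks Beta; Orbyt would get 3.
Maximizing over 14, 13, 10, 17, 3, Orbyt chooses Std4. Subgame-perfect outcome: (Alpha, Std4) with payoffs (10, 17).
For the simultaneous game, intersect best replies.
Nexon's best replies: Std1→Beta; Std2→Beta; Std3→Alpha; Std4→Alpha; Std5→Beta.
Orbyt's best replies: Alpha→Std2; Beta→Std1.
The unique mutual best reply is (Beta, Std1), giving (7, 14).
Nexon earns 10 sequentially versus 7 at the Nash outcome: better off.

better off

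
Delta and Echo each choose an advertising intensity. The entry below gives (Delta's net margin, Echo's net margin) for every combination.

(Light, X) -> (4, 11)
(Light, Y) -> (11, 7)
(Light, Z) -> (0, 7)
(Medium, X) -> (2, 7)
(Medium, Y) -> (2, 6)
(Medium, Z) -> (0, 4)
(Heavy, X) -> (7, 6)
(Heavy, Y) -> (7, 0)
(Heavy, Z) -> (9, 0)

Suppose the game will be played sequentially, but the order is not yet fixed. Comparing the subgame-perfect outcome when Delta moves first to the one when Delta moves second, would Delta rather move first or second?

second

If Delta leads: Echo's best replies are Light→X, Medium→X, Heavy→X; Delta's induced payoffs 4, 2, 7; outcome (Heavy, X), payoffs (7, 6).
If Echo leads: Delta's best replies are X→Heavy, Y→Light, Z→Heavy; Echo's induced payoffs 6, 7, 0; outcome (Light, Y), payoffs (11, 7).
Delta gets 7 moving first and 11 moving second, so Delta prefers to move second.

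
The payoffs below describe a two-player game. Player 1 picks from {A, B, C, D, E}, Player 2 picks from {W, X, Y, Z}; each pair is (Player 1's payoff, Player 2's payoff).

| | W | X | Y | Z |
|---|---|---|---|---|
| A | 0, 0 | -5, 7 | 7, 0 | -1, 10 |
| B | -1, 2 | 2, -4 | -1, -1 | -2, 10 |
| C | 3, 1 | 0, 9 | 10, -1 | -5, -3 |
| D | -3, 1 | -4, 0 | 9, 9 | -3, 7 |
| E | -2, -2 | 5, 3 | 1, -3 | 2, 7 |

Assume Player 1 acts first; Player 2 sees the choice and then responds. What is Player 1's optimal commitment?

D

Backward induction with Player 1 moving first.
- A: BR = Z, leader payoff -1.
- B: BR = Z, leader payoff -2.
- C: BR = X, leader payoff 0.
- D: BR = Y, leader payoff 9.
- E: BR = Z, leader payoff 2.
Player 1's induced payoffs are -1, -2, 0, 9, 2, so Player 1 commits to D. Subgame-perfect outcome: (D, Y) with payoffs (9, 9).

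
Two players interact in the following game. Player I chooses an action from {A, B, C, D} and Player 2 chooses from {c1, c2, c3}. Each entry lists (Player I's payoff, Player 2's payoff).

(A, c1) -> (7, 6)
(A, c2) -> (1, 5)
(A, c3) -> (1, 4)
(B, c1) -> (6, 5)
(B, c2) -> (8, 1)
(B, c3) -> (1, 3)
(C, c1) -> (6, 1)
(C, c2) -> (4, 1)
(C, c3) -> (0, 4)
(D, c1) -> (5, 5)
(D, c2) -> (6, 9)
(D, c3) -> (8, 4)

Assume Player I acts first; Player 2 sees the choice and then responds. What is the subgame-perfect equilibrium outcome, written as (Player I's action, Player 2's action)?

Solve by backward induction (Player I leads).
- A → Player 2 plays c1 (best of 6, 5, 4); Player I gets 7.
- B → Player 2 plays c1 (best of 5, 1, 3); Player I gets 6.
- C → Player 2 plays c3 (best of 1, 1, 4); Player I gets 0.
- D → Player 2 plays c2 (best of 5, 9, 4); Player I gets 6.
Maximizing over 7, 6, 0, 6, Player I chooses A. Subgame-perfect outcome: (A, c1) with payoffs (7, 6).

(A, c1)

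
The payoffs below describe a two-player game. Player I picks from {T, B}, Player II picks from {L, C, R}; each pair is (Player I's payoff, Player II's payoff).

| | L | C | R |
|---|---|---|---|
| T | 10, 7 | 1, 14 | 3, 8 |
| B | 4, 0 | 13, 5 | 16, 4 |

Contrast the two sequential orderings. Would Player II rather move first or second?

first

If Player I leads: Player II's best replies are T→C, B→C; Player I's induced payoffs 1, 13; outcome (B, C), payoffs (13, 5).
If Player II leads: Player I's best replies are L→T, C→B, R→B; Player II's induced payoffs 7, 5, 4; outcome (T, L), payoffs (10, 7).
Player II gets 7 moving first and 5 moving second, so Player II prefers to move first.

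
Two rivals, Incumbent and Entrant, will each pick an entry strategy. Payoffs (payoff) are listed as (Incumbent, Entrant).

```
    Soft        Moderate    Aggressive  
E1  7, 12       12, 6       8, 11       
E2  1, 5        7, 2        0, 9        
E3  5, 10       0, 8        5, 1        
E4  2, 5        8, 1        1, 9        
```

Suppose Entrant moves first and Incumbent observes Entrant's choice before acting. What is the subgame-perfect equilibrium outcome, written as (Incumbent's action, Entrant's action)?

(E1, Soft)

Solve by backward induction (Entrant leads).
- Soft: BR = E1, leader payoff 12.
- Moderate: BR = E1, leader payoff 6.
- Aggressive: BR = E1, leader payoff 11.
Maximizing over 12, 6, 11, Entrant chooses Soft. Subgame-perfect outcome: (E1, Soft) with payoffs (7, 12).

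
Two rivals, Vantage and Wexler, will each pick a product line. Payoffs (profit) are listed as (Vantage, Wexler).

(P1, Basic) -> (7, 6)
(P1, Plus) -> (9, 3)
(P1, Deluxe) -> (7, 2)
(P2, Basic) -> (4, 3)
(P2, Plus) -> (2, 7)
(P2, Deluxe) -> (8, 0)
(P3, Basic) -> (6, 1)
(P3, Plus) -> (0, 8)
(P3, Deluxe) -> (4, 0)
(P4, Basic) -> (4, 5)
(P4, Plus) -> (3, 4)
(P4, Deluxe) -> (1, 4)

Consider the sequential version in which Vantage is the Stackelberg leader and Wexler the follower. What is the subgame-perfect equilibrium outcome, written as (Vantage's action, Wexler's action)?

(P1, Basic)

Wexler best-responds to each possible Vantage move:
- P1: BR = Basic, leader payoff 7.
- P2: BR = Plus, leader payoff 2.
- P3: BR = Plus, leader payoff 0.
- P4: BR = Basic, leader payoff 4.
Maximizing over 7, 2, 0, 4, Vantage chooses P1. Subgame-perfect outcome: (P1, Basic) with payoffs (7, 6).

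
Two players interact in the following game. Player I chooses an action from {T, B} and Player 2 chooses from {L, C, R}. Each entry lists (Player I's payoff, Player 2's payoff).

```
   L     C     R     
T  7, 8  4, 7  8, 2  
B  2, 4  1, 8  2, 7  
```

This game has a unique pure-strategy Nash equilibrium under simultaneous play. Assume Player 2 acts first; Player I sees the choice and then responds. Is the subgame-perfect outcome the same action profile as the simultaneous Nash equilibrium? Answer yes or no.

Player I best-responds to each possible Player 2 move:
- L → Player I plays T (best of 7, 2); Player 2 gets 8.
- C → Player I plays T (best of 4, 1); Player 2 gets 7.
- R → Player I plays T (best of 8, 2); Player 2 gets 2.
Player 2's induced payoffs are 8, 7, 2, so Player 2 commits to L. Subgame-perfect outcome: (T, L) with payoffs (7, 8).
Now find the simultaneous Nash equilibrium.
Player I's best replies: L→T; C→T; R→T.
Player 2's best replies: T→L; B→C.
Only (T, L) has each player best-responding; Nash payoffs (7, 8).
Sequential outcome (T, L) coincides with the Nash profile (T, L).

yes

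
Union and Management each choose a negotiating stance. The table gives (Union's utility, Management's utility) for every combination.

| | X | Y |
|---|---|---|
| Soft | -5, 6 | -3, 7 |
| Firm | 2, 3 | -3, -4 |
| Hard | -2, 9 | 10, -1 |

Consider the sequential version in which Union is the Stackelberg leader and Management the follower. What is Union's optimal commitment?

Work backward from Management's decision.
- Soft → Management plays Y (best of 6, 7); Union gets -3.
- Firm → Management plays X (best of 3, -4); Union gets 2.
- Hard → Management plays X (best of 9, -1); Union gets -2.
Among -3, 2, -2, the best is 2 at Firm. Subgame-perfect outcome: (Firm, X) with payoffs (2, 3).

Firm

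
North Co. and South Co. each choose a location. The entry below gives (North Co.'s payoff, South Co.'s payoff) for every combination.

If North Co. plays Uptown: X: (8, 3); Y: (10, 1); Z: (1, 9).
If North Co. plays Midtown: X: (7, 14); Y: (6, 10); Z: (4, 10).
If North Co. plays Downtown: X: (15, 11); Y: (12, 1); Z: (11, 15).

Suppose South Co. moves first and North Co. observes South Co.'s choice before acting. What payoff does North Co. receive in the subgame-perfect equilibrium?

11

Solve by backward induction (South Co. leads).
- X: North Co. compares 8, 7, 15 and picks Downtown; South Co. would get 11.
- Y: North Co. compares 10, 6, 12 and picks Downtown; South Co. would get 1.
- Z: North Co. compares 1, 4, 11 and picks Downtown; South Co. would get 15.
Among 11, 1, 15, the best is 15 at Z. Subgame-perfect outcome: (Downtown, Z) with payoffs (11, 15).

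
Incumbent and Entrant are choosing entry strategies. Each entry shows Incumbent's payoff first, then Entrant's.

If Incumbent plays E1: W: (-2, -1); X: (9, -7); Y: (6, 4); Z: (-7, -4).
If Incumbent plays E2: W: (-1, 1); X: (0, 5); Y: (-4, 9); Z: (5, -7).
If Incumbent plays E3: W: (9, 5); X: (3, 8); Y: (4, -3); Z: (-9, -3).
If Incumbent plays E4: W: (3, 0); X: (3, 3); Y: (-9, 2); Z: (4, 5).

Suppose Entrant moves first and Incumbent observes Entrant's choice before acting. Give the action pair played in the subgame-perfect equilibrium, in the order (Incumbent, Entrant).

Backward induction with Entrant moving first.
- W: Incumbent compares -2, -1, 9, 3 and picks E3; Entrant would get 5.
- X: Incumbent compares 9, 0, 3, 3 and picks E1; Entrant would get -7.
- Y: Incumbent compares 6, -4, 4, -9 and picks E1; Entrant would get 4.
- Z: Incumbent compares -7, 5, -9, 4 and picks E2; Entrant would get -7.
Entrant's induced payoffs are 5, -7, 4, -7, so Entrant commits to W. Subgame-perfect outcome: (E3, W) with payoffs (9, 5).

(E3, W)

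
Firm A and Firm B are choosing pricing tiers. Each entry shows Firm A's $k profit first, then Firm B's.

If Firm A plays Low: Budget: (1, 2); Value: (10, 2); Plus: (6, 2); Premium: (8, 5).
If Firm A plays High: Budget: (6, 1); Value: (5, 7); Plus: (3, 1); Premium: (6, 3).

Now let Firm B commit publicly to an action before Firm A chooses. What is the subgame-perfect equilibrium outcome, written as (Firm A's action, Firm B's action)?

(Low, Premium)

Backward induction with Firm B moving first.
- Budget: Firm A compares 1, 6 and picks High; Firm B would get 1.
- Value: Firm A compares 10, 5 and picks Low; Firm B would get 2.
- Plus: Firm A compares 6, 3 and picks Low; Firm B would get 2.
- Premium: Firm A compares 8, 6 and picks Low; Firm B would get 5.
Firm B's induced payoffs are 1, 2, 2, 5, so Firm B commits to Premium. Subgame-perfect outcome: (Low, Premium) with payoffs (8, 5).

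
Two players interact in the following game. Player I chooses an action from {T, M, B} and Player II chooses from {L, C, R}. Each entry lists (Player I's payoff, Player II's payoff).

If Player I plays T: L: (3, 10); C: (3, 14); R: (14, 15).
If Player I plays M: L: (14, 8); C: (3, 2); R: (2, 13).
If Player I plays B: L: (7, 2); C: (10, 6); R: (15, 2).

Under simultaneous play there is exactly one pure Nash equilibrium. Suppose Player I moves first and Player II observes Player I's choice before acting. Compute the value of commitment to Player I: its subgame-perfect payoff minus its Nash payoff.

4

Player II best-responds to each possible Player I move:
- T → Player II plays R (best of 10, 14, 15); Player I gets 14.
- M → Player II plays R (best of 8, 2, 13); Player I gets 2.
- B → Player II plays C (best of 2, 6, 2); Player I gets 10.
Among 14, 2, 10, the best is 14 at T. Subgame-perfect outcome: (T, R) with payoffs (14, 15).
Now find the simultaneous Nash equilibrium.
Player I's best replies: L→M; C→B; R→B.
Player II's best replies: T→R; M→R; B→C.
Only (B, C) has each player best-responding; Nash payoffs (10, 6).
Player I's commitment gain: 14 − 10 = 4.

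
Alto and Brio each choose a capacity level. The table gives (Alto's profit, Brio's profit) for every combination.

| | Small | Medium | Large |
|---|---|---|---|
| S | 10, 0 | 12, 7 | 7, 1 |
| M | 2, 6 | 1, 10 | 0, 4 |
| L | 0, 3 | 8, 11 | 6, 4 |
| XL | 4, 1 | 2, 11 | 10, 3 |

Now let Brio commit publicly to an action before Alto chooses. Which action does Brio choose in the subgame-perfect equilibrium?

Medium

Backward induction with Brio moving first.
- Small → Alto plays S (best of 10, 2, 0, 4); Brio gets 0.
- Medium → Alto plays S (best of 12, 1, 8, 2); Brio gets 7.
- Large → Alto plays XL (best of 7, 0, 6, 10); Brio gets 3.
Maximizing over 0, 7, 3, Brio chooses Medium. Subgame-perfect outcome: (S, Medium) with payoffs (12, 7).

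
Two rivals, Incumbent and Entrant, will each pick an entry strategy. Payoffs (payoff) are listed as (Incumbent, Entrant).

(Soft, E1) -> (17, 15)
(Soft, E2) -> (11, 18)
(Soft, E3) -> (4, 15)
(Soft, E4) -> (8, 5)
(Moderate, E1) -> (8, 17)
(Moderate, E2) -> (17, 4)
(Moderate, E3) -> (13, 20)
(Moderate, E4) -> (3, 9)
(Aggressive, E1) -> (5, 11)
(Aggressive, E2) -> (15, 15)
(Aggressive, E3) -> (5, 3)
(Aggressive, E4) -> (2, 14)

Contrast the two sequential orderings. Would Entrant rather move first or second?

If Incumbent leads: Entrant's best replies are Soft→E2, Moderate→E3, Aggressive→E2; Incumbent's induced payoffs 11, 13, 15; outcome (Aggressive, E2), payoffs (15, 15).
If Entrant leads: Incumbent's best replies are E1→Soft, E2→Moderate, E3→Moderate, E4→Soft; Entrant's induced payoffs 15, 4, 20, 5; outcome (Moderate, E3), payoffs (13, 20).
Entrant gets 20 moving first and 15 moving second, so Entrant prefers to move first.

first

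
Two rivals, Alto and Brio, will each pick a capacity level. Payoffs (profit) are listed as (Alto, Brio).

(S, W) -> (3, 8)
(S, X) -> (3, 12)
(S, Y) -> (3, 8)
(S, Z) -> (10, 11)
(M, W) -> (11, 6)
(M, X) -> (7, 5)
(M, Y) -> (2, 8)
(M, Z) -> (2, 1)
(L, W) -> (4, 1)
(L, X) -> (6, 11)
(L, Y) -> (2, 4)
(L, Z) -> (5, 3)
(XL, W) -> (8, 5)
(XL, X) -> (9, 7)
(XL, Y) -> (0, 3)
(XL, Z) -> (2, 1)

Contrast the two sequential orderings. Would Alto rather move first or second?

If Alto leads: Brio's best replies are S→X, M→Y, L→X, XL→X; Alto's induced payoffs 3, 2, 6, 9; outcome (XL, X), payoffs (9, 7).
If Brio leads: Alto's best replies are W→M, X→XL, Y→S, Z→S; Brio's induced payoffs 6, 7, 8, 11; outcome (S, Z), payoffs (10, 11).
Alto gets 9 moving first and 10 moving second, so Alto prefers to move second.

second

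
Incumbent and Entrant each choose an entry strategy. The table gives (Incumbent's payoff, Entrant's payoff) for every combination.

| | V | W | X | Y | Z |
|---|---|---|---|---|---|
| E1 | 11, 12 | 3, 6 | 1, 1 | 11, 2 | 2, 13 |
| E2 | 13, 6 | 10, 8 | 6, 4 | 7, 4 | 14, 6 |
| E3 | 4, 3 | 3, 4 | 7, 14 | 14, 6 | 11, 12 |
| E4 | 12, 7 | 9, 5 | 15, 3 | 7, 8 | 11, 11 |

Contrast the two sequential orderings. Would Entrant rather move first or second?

second

If Incumbent leads: Entrant's best replies are E1→Z, E2→W, E3→X, E4→Z; Incumbent's induced payoffs 2, 10, 7, 11; outcome (E4, Z), payoffs (11, 11).
If Entrant leads: Incumbent's best replies are V→E2, W→E2, X→E4, Y→E3, Z→E2; Entrant's induced payoffs 6, 8, 3, 6, 6; outcome (E2, W), payoffs (10, 8).
Entrant gets 8 moving first and 11 moving second, so Entrant prefers to move second.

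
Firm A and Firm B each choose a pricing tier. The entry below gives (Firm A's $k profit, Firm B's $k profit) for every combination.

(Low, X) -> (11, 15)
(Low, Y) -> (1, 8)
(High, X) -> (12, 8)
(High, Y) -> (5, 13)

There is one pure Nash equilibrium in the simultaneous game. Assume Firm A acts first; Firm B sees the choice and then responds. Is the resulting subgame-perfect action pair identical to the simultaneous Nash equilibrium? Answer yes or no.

no

Backward induction with Firm A moving first.
- Low: Firm B compares 15, 8 and picks X; Firm A would get 11.
- High: Firm B compares 8, 13 and picks Y; Firm A would get 5.
Firm A's induced payoffs are 11, 5, so Firm A commits to Low. Subgame-perfect outcome: (Low, X) with payoffs (11, 15).
For the simultaneous game, intersect best replies.
Firm A's best replies: X→High; Y→High.
Firm B's best replies: Low→X; High→Y.
The unique mutual best reply is (High, Y), giving (5, 13).
Sequential outcome (Low, X) differs from the Nash profile (High, Y).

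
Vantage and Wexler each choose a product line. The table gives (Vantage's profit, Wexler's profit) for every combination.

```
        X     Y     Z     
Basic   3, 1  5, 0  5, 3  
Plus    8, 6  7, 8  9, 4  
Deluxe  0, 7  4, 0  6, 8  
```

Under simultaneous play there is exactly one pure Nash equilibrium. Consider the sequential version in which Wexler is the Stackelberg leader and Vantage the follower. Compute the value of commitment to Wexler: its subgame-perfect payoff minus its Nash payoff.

0

Work backward from Vantage's decision.
- X: Vantage compares 3, 8, 0 and picks Plus; Wexler would get 6.
- Y: Vantage compares 5, 7, 4 and picks Plus; Wexler would get 8.
- Z: Vantage compares 5, 9, 6 and picks Plus; Wexler would get 4.
Maximizing over 6, 8, 4, Wexler chooses Y. Subgame-perfect outcome: (Plus, Y) with payoffs (7, 8).
For the simultaneous game, intersect best replies.
Vantage's best replies: X→Plus; Y→Plus; Z→Plus.
Wexler's best replies: Basic→Z; Plus→Y; Deluxe→Z.
Only (Plus, Y) has each player best-responding; Nash payoffs (7, 8).
Wexler's commitment gain: 8 − 8 = 0.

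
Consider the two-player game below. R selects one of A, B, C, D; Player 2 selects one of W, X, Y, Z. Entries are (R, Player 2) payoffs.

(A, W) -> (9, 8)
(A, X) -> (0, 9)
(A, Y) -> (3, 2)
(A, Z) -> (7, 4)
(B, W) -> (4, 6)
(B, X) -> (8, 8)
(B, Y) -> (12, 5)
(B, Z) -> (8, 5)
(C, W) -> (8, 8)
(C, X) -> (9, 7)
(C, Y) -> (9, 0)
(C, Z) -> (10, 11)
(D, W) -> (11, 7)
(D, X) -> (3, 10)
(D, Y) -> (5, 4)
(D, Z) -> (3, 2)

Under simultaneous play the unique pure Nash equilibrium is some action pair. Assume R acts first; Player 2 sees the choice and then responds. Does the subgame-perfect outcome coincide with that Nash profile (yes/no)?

yes

Solve by backward induction (R leads).
- A: BR = X, leader payoff 0.
- B: BR = X, leader payoff 8.
- C: BR = Z, leader payoff 10.
- D: BR = X, leader payoff 3.
Among 0, 8, 10, 3, the best is 10 at C. Subgame-perfect outcome: (C, Z) with payoffs (10, 11).
Now find the simultaneous Nash equilibrium.
R's best replies: W→D; X→C; Y→B; Z→C.
Player 2's best replies: A→X; B→X; C→Z; D→X.
The unique mutual best reply is (C, Z), giving (10, 11).
Sequential outcome (C, Z) coincides with the Nash profile (C, Z).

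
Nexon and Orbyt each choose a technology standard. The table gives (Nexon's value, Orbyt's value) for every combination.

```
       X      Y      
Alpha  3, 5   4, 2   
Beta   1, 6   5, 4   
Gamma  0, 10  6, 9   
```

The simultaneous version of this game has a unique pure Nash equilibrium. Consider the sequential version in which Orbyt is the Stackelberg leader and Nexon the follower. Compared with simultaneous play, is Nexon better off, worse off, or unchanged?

Work backward from Nexon's decision.
- X: BR = Alpha, leader payoff 5.
- Y: BR = Gamma, leader payoff 9.
Maximizing over 5, 9, Orbyt chooses Y. Subgame-perfect outcome: (Gamma, Y) with payoffs (6, 9).
Under simultaneous play:
Nexon's best replies: X→Alpha; Y→Gamma.
Orbyt's best replies: Alpha→X; Beta→X; Gamma→X.
Only (Alpha, X) has each player best-responding; Nash payoffs (3, 5).
Nexon earns 6 sequentially versus 3 at the Nash outcome: better off.

better off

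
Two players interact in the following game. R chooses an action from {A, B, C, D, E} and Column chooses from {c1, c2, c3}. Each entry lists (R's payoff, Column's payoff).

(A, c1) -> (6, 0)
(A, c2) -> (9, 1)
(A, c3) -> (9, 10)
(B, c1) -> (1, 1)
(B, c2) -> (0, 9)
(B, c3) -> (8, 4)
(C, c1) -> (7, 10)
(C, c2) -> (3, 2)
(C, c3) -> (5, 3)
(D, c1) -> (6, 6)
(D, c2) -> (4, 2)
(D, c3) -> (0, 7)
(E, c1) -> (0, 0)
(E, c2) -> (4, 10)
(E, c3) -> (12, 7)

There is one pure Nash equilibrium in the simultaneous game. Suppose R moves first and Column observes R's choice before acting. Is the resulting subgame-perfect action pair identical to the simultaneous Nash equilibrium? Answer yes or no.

no

Work backward from Column's decision.
- A: BR = c3, leader payoff 9.
- B: BR = c2, leader payoff 0.
- C: BR = c1, leader payoff 7.
- D: BR = c3, leader payoff 0.
- E: BR = c2, leader payoff 4.
Among 9, 0, 7, 0, 4, the best is 9 at A. Subgame-perfect outcome: (A, c3) with payoffs (9, 10).
Under simultaneous play:
R's best replies: c1→C; c2→A; c3→E.
Column's best replies: A→c3; B→c2; C→c1; D→c3; E→c2.
Only (C, c1) has each player best-responding; Nash payoffs (7, 10).
Sequential outcome (A, c3) differs from the Nash profile (C, c1).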